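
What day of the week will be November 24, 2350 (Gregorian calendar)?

January 1, 2350 is a Sunday.
November 24 is day 328 of the year, i.e. 327 days after Jan 1.
327 mod 7 = 5, so advance 5 weekdays from Sunday: Friday.

Friday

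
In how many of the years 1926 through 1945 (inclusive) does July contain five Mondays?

July has 31 days; it has five Mondays when Monday falls among the first (month-length − 28) days — i.e. when July 1 is one of Monday/Sunday/Saturday.
July 1 by year: 1926:Thu 1927:Fri 1928:Sun✓ 1929:Mon✓ 1930:Tue 1931:Wed 1932:Fri 1933:Sat✓ 1934:Sun✓ 1935:Mon✓ 1936:Wed 1937:Thu 1938:Fri 1939:Sat✓ 1940:Mon✓ 1941:Tue 1942:Wed 1943:Thu 1944:Sat✓ 1945:Sun✓
Years with five Mondays: 1928, 1929, 1933, 1934, 1935, 1939, 1940, 1944, 1945 → 9.

9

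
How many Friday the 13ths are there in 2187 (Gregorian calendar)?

2

Check the 13th of each month of 2187: Jan 13: Sat, Feb 13: Tue, Mar 13: Tue, Apr 13: Fri, May 13: Sun, Jun 13: Wed, Jul 13: Fri, Aug 13: Mon, Sep 13: Thu, Oct 13: Sat, Nov 13: Tue, Dec 13: Thu.
Friday occurs in April, July — 2 months.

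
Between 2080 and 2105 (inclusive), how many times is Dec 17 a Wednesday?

5

Track Dec 17's weekday year by year (advancing +1, or +2 across a Feb 29):
  2080: Tue  2081: Wed (+1) ✓  2082: Thu (+1)  2083: Fri (+1)  2084: Sun (+2)
  2085: Mon (+1)  2086: Tue (+1)  2087: Wed (+1) ✓  2088: Fri (+2)  2089: Sat (+1)
  2090: Sun (+1)  2091: Mon (+1)  2092: Wed (+2) ✓  2093: Thu (+1)  2094: Fri (+1)
  2095: Sat (+1)  2096: Mon (+2)  2097: Tue (+1)  2098: Wed (+1) ✓  2099: Thu (+1)
  2100: Fri (+1)  2101: Sat (+1)  2102: Sun (+1)  2103: Mon (+1)  2104: Wed (+2) ✓
  2105: Thu (+1)
Wednesday years: 2081, 2087, 2092, 2098, 2104 — 5 in total.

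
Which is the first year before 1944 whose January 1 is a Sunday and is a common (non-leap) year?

Jan 1 advances by 2 weekdays after a leap year and by 1 after a common year.
1944: Jan 1 is Saturday (leap).
1943: Friday
1942: Thursday
1941: Wednesday
1940: Monday (leap)
1939: Sunday
1939 begins on a Sunday and is a common year.

1939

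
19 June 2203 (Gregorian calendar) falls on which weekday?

Sunday

January 1, 2203 is a Saturday.
June 19 is day 170 of the year, i.e. 169 days after Jan 1.
169 mod 7 = 1, so advance 1 weekday from Saturday: Sunday.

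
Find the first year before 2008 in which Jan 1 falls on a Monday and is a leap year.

Jan 1 advances by 2 weekdays after a leap year and by 1 after a common year.
2008: Jan 1 is Tuesday (leap).
2007: Monday
2006: Sunday
2005: Saturday
2004: Thursday (leap)
2003: Wednesday
2002: Tuesday
2001: Monday
2000: Saturday (leap)
1999: Friday
1998: Thursday
1997: Wednesday
1996: Monday (leap)
1996 begins on a Monday and is a leap year.

1996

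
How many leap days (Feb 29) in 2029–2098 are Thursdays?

Leap years in 2029–2098: 17 of them.
Feb 29 weekday advances by 5 (mod 7) from one leap year to the next four years later (or differs when a century non-leap intervenes).
Leap-day weekdays: 2032:Sun 2036:Fri 2040:Wed 2044:Mon 2048:Sat 2052:Thu✓ 2056:Tue 2060:Sun 2064:Fri 2068:Wed 2072:Mon 2076:Sat 2080:Thu✓ 2084:Tue 2088:Sun 2092:Fri 2096:Wed
Thursday: 2052, 2080 → 2.

2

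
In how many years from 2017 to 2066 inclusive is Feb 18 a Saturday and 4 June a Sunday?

Check each year's weekday for Feb 18 and 4 June:
  2017: Sat/Sun ✓  2018: Sun/Mon  2019: Mon/Tue  2020: Tue/Thu  2021: Thu/Fri  2022: Fri/Sat  2023: Sat/Sun ✓  2024: Sun/Tue  2025: Tue/Wed  2026: Wed/Thu  2027: Thu/Fri  2028: Fri/Sun  2029: Sun/Mon  2030: Mon/Tue  …(22 more)…  2053: Tue/Wed  2054: Wed/Thu  2055: Thu/Fri  2056: Fri/Sun  2057: Sun/Mon  2058: Mon/Tue  2059: Tue/Wed  2060: Wed/Fri  2061: Fri/Sat  2062: Sat/Sun ✓  2063: Sun/Mon  2064: Mon/Wed  2065: Wed/Thu  2066: Thu/Fri
Both conditions hold in: 2017, 2023, 2034, 2045, 2051, 2062 — 6.

6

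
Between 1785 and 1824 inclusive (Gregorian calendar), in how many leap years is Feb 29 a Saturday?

Leap years in 1785–1824: 9 of them.
Feb 29 weekday advances by 5 (mod 7) from one leap year to the next four years later (or differs when a century non-leap intervenes).
Leap-day weekdays: 1788:Fri 1792:Wed 1796:Mon 1804:Wed 1808:Mon 1812:Sat✓ 1816:Thu 1820:Tue 1824:Sun
Saturday: 1812 → 1.

1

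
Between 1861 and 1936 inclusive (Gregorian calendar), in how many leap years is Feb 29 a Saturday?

4

Leap years in 1861–1936: 18 of them.
Feb 29 weekday advances by 5 (mod 7) from one leap year to the next four years later (or differs when a century non-leap intervenes).
Leap-day weekdays: 1864:Mon 1868:Sat✓ 1872:Thu 1876:Tue 1880:Sun 1884:Fri 1888:Wed 1892:Mon 1896:Sat✓ 1904:Mon 1908:Sat✓ 1912:Thu 1916:Tue 1920:Sun 1924:Fri 1928:Wed 1932:Mon 1936:Sat✓
Saturday: 1868, 1896, 1908, 1936 → 4.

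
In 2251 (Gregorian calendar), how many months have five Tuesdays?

A month of length L has five Tuesdays iff its first Tuesday is on day ≤ L−28 (so day 1–3 in a 31-day month, 1–2 in a 30-day month, day 1 in a leap February).
Checking each month of 2251: Jan starts Wed (31d); Feb starts Sat (28d); Mar starts Sat (31d); Apr starts Tue (30d) ✓; May starts Thu (31d); Jun starts Sun (30d); Jul starts Tue (31d) ✓; Aug starts Fri (31d); Sep starts Mon (30d) ✓; Oct starts Wed (31d); Nov starts Sat (30d); Dec starts Mon (31d) ✓.
Five-Tuesday months: April, July, September, December → 4.

4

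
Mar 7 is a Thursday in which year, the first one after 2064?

From one year to the next, a fixed date's weekday advances by 1, or by 2 when a Feb 29 lies between the two dates.
2064: March 7 is Friday.
2065: Saturday (+1)
2066: Sunday (+1)
2067: Monday (+1)
2068: Wednesday (+2)
2069: Thursday (+1)
Mar 7 falls on a Thursday in 2069.

2069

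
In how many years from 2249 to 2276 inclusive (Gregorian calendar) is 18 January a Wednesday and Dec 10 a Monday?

Check each year's weekday for 18 January and Dec 10:
  2249: Thu/Mon  2250: Fri/Tue  2251: Sat/Wed  2252: Sun/Fri  2253: Tue/Sat  2254: Wed/Sun  2255: Thu/Mon  2256: Fri/Wed  2257: Sun/Thu  2258: Mon/Fri  2259: Tue/Sat  2260: Wed/Mon ✓  2261: Fri/Tue  2262: Sat/Wed  2263: Sun/Thu  2264: Mon/Sat  2265: Wed/Sun  2266: Thu/Mon  2267: Fri/Tue  2268: Sat/Thu  2269: Mon/Fri  2270: Tue/Sat  2271: Wed/Sun  2272: Thu/Tue  2273: Sat/Wed  2274: Sun/Thu  2275: Mon/Fri  2276: Tue/Sun
Both conditions hold in: 2260 — 1.

1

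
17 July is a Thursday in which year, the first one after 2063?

From one year to the next, a fixed date's weekday advances by 1, or by 2 when a Feb 29 lies between the two dates.
2063: July 17 is Tuesday.
2064: Thursday (+2)
17 July falls on a Thursday in 2064.

2064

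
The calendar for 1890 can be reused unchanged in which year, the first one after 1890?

Two years share a calendar iff Jan 1 falls on the same weekday and both are leap or both are common. 1890: Jan 1 is Wednesday, common year.
1891: Jan 1 Thursday, common
1892: Jan 1 Friday, leap
1893: Jan 1 Sunday, common
1894: Jan 1 Monday, common
1895: Jan 1 Tuesday, common
1896: Jan 1 Wednesday, leap
1897: Jan 1 Friday, common
1898: Jan 1 Saturday, common
1899: Jan 1 Sunday, common
1900: Jan 1 Monday, common
1901: Jan 1 Tuesday, common
1902: Jan 1 Wednesday, common
1902 matches on both conditions.

1902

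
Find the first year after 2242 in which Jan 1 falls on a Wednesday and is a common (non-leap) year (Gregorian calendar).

2245

Jan 1 advances by 2 weekdays after a leap year and by 1 after a common year.
2242: Jan 1 is Saturday.
2243: Sunday
2244: Monday (leap)
2245: Wednesday
2245 begins on a Wednesday and is a common year.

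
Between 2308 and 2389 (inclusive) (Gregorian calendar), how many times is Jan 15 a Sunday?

Track Jan 15's weekday year by year (advancing +1, or +2 across a Feb 29):
  2308: Wed  2309: Fri (+2)  2310: Sat (+1)  2311: Sun (+1) ✓  2312: Mon (+1)
  2313: Wed (+2)  2314: Thu (+1)  2315: Fri (+1)  2316: Sat (+1)  2317: Mon (+2)
  2318: Tue (+1)  2319: Wed (+1)  2320: Thu (+1)  2321: Sat (+2)  … (54 more years) …
  2376: Thu (+1)  2377: Sat (+2)  2378: Sun (+1) ✓  2379: Mon (+1)  2380: Tue (+1)
  2381: Thu (+2)  2382: Fri (+1)  2383: Sat (+1)  2384: Sun (+1) ✓  2385: Tue (+2)
  2386: Wed (+1)  2387: Thu (+1)  2388: Fri (+1)  2389: Sun (+2) ✓
Sunday years: 2311, 2322, 2328, 2333, 2339, 2350, 2356, 2361, 2367, 2378, 2384, 2389 — 12 in total.

12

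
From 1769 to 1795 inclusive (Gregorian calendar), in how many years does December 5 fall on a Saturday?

Track December 5's weekday year by year (advancing +1, or +2 across a Feb 29):
  1769: Tue  1770: Wed (+1)  1771: Thu (+1)  1772: Sat (+2) ✓  1773: Sun (+1)
  1774: Mon (+1)  1775: Tue (+1)  1776: Thu (+2)  1777: Fri (+1)  1778: Sat (+1) ✓
  1779: Sun (+1)  1780: Tue (+2)  1781: Wed (+1)  1782: Thu (+1)  1783: Fri (+1)
  1784: Sun (+2)  1785: Mon (+1)  1786: Tue (+1)  1787: Wed (+1)  1788: Fri (+2)
  1789: Sat (+1) ✓  1790: Sun (+1)  1791: Mon (+1)  1792: Wed (+2)  1793: Thu (+1)
  1794: Fri (+1)  1795: Sat (+1) ✓
Saturday years: 1772, 1778, 1789, 1795 — 4 in total.

4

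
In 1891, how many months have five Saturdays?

A month of length L has five Saturdays iff its first Saturday is on day ≤ L−28 (so day 1–3 in a 31-day month, 1–2 in a 30-day month, day 1 in a leap February).
Checking each month of 1891: Jan starts Thu (31d) ✓; Feb starts Sun (28d); Mar starts Sun (31d); Apr starts Wed (30d); May starts Fri (31d) ✓; Jun starts Mon (30d); Jul starts Wed (31d); Aug starts Sat (31d) ✓; Sep starts Tue (30d); Oct starts Thu (31d) ✓; Nov starts Sun (30d); Dec starts Tue (31d).
Five-Saturday months: January, May, August, October → 4.

4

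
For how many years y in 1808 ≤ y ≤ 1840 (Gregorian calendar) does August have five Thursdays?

August has 31 days; it has five Thursdays when Thursday falls among the first (month-length − 28) days — i.e. when August 1 is one of Thursday/Wednesday/Tuesday.
August 1 by year: 1808:Mon 1809:Tue✓ 1810:Wed✓ 1811:Thu✓ 1812:Sat 1813:Sun 1814:Mon 1815:Tue✓ 1816:Thu✓ 1817:Fri 1818:Sat 1819:Sun 1820:Tue✓ 1821:Wed✓ 1822:Thu✓ …(3 more)… 1826:Tue✓ 1827:Wed✓ 1828:Fri 1829:Sat 1830:Sun 1831:Mon 1832:Wed✓ 1833:Thu✓ 1834:Fri 1835:Sat 1836:Mon 1837:Tue✓ 1838:Wed✓ 1839:Thu✓ 1840:Sat
Years with five Thursdays: 1809, 1810, 1811, 1815, 1816, 1820, 1821, 1822, 1826, 1827, 1832, 1833, 1837, 1838, 1839 → 15.

15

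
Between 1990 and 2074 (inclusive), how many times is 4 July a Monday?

12

Track 4 July's weekday year by year (advancing +1, or +2 across a Feb 29):
  1990: Wed  1991: Thu (+1)  1992: Sat (+2)  1993: Sun (+1)  1994: Mon (+1) ✓
  1995: Tue (+1)  1996: Thu (+2)  1997: Fri (+1)  1998: Sat (+1)  1999: Sun (+1)
  2000: Tue (+2)  2001: Wed (+1)  2002: Thu (+1)  2003: Fri (+1)  … (57 more years) …
  2061: Mon (+1) ✓  2062: Tue (+1)  2063: Wed (+1)  2064: Fri (+2)  2065: Sat (+1)
  2066: Sun (+1)  2067: Mon (+1) ✓  2068: Wed (+2)  2069: Thu (+1)  2070: Fri (+1)
  2071: Sat (+1)  2072: Mon (+2) ✓  2073: Tue (+1)  2074: Wed (+1)
Monday years: 1994, 2005, 2011, 2016, 2022, 2033, 2039, 2044, 2050, 2061, 2067, 2072 — 12 in total.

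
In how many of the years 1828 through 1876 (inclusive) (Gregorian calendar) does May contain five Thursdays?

20

May has 31 days; it has five Thursdays when Thursday falls among the first (month-length − 28) days — i.e. when May 1 is one of Thursday/Wednesday/Tuesday.
May 1 by year: 1828:Thu✓ 1829:Fri 1830:Sat 1831:Sun 1832:Tue✓ 1833:Wed✓ 1834:Thu✓ 1835:Fri 1836:Sun 1837:Mon 1838:Tue✓ 1839:Wed✓ 1840:Fri 1841:Sat 1842:Sun …(19 more)… 1862:Thu✓ 1863:Fri 1864:Sun 1865:Mon 1866:Tue✓ 1867:Wed✓ 1868:Fri 1869:Sat 1870:Sun 1871:Mon 1872:Wed✓ 1873:Thu✓ 1874:Fri 1875:Sat 1876:Mon
Years with five Thursdays: 1828, 1832, 1833, 1834, 1838, 1839, 1844, 1845, 1849, 1850, 1851, 1855, 1856, 1860, 1861, 1862, 1866, 1867, 1872, 1873 → 20.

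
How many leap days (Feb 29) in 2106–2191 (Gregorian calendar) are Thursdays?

3

Leap years in 2106–2191: 21 of them.
Feb 29 weekday advances by 5 (mod 7) from one leap year to the next four years later (or differs when a century non-leap intervenes).
Leap-day weekdays: 2108:Wed 2112:Mon 2116:Sat 2120:Thu✓ 2124:Tue 2128:Sun 2132:Fri 2136:Wed 2140:Mon 2144:Sat 2148:Thu✓ 2152:Tue 2156:Sun 2160:Fri 2164:Wed 2168:Mon 2172:Sat 2176:Thu✓ 2180:Tue 2184:Sun 2188:Fri
Thursday: 2120, 2148, 2176 → 3.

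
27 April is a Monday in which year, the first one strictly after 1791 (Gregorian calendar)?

From one year to the next, a fixed date's weekday advances by 1, or by 2 when a Feb 29 lies between the two dates.
1791: April 27 is Wednesday.
1792: Friday (+2)
1793: Saturday (+1)
1794: Sunday (+1)
1795: Monday (+1)
27 April falls on a Monday in 1795.

1795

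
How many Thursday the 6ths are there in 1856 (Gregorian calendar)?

2

Check the 6th of each month of 1856: Jan 6: Sun, Feb 6: Wed, Mar 6: Thu, Apr 6: Sun, May 6: Tue, Jun 6: Fri, Jul 6: Sun, Aug 6: Wed, Sep 6: Sat, Oct 6: Mon, Nov 6: Thu, Dec 6: Sat.
Thursday occurs in March, November — 2 months.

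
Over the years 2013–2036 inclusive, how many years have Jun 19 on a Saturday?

Track Jun 19's weekday year by year (advancing +1, or +2 across a Feb 29):
  2013: Wed  2014: Thu (+1)  2015: Fri (+1)  2016: Sun (+2)  2017: Mon (+1)
  2018: Tue (+1)  2019: Wed (+1)  2020: Fri (+2)  2021: Sat (+1) ✓  2022: Sun (+1)
  2023: Mon (+1)  2024: Wed (+2)  2025: Thu (+1)  2026: Fri (+1)  2027: Sat (+1) ✓
  2028: Mon (+2)  2029: Tue (+1)  2030: Wed (+1)  2031: Thu (+1)  2032: Sat (+2) ✓
  2033: Sun (+1)  2034: Mon (+1)  2035: Tue (+1)  2036: Thu (+2)
Saturday years: 2021, 2027, 2032 — 3 in total.

3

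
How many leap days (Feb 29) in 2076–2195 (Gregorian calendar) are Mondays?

3

Leap years in 2076–2195: 29 of them.
Feb 29 weekday advances by 5 (mod 7) from one leap year to the next four years later (or differs when a century non-leap intervenes).
Leap-day weekdays: 2076:Sat 2080:Thu 2084:Tue 2088:Sun 2092:Fri 2096:Wed 2104:Fri 2108:Wed 2112:Mon✓ 2116:Sat 2120:Thu 2124:Tue 2128:Sun …(3 more)… 2144:Sat 2148:Thu 2152:Tue 2156:Sun 2160:Fri 2164:Wed 2168:Mon✓ 2172:Sat 2176:Thu 2180:Tue 2184:Sun 2188:Fri 2192:Wed
Monday: 2112, 2140, 2168 → 3.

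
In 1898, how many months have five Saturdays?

5

A month of length L has five Saturdays iff its first Saturday is on day ≤ L−28 (so day 1–3 in a 31-day month, 1–2 in a 30-day month, day 1 in a leap February).
Checking each month of 1898: Jan starts Sat (31d) ✓; Feb starts Tue (28d); Mar starts Tue (31d); Apr starts Fri (30d) ✓; May starts Sun (31d); Jun starts Wed (30d); Jul starts Fri (31d) ✓; Aug starts Mon (31d); Sep starts Thu (30d); Oct starts Sat (31d) ✓; Nov starts Tue (30d); Dec starts Thu (31d) ✓.
Five-Saturday months: January, April, July, October, December → 5.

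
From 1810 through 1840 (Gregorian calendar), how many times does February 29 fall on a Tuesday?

Leap years in 1810–1840: 8 of them.
Feb 29 weekday advances by 5 (mod 7) from one leap year to the next four years later (or differs when a century non-leap intervenes).
Leap-day weekdays: 1812:Sat 1816:Thu 1820:Tue✓ 1824:Sun 1828:Fri 1832:Wed 1836:Mon 1840:Sat
Tuesday: 1820 → 1.

1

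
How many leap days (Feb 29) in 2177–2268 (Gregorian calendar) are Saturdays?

3

Leap years in 2177–2268: 22 of them.
Feb 29 weekday advances by 5 (mod 7) from one leap year to the next four years later (or differs when a century non-leap intervenes).
Leap-day weekdays: 2180:Tue 2184:Sun 2188:Fri 2192:Wed 2196:Mon 2204:Wed 2208:Mon 2212:Sat✓ 2216:Thu 2220:Tue 2224:Sun 2228:Fri 2232:Wed 2236:Mon 2240:Sat✓ 2244:Thu 2248:Tue 2252:Sun 2256:Fri 2260:Wed 2264:Mon 2268:Sat✓
Saturday: 2212, 2240, 2268 → 3.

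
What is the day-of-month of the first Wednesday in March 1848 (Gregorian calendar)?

1

March 1, 1848 is a Wednesday, so the first Wednesday is the 1st.
The first Wednesday is 1 + 0 = 1.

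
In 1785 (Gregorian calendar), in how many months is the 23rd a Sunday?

2

Check the 23rd of each month of 1785: Jan 23: Sun, Feb 23: Wed, Mar 23: Wed, Apr 23: Sat, May 23: Mon, Jun 23: Thu, Jul 23: Sat, Aug 23: Tue, Sep 23: Fri, Oct 23: Sun, Nov 23: Wed, Dec 23: Fri.
Sunday occurs in January, October — 2 months.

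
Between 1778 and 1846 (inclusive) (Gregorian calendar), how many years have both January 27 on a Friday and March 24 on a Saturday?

Check each year's weekday for January 27 and March 24:
  1778: Tue/Tue  1779: Wed/Wed  1780: Thu/Fri  1781: Sat/Sat  1782: Sun/Sun  1783: Mon/Mon  1784: Tue/Wed  1785: Thu/Thu  1786: Fri/Fri  1787: Sat/Sat  1788: Sun/Mon  1789: Tue/Tue  1790: Wed/Wed  1791: Thu/Thu  …(41 more)…  1833: Sun/Sun  1834: Mon/Mon  1835: Tue/Tue  1836: Wed/Thu  1837: Fri/Fri  1838: Sat/Sat  1839: Sun/Sun  1840: Mon/Tue  1841: Wed/Wed  1842: Thu/Thu  1843: Fri/Fri  1844: Sat/Sun  1845: Mon/Mon  1846: Tue/Tue
Both conditions hold in: 1792, 1804, 1832 — 3.

3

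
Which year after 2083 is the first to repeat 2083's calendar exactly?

Two years share a calendar iff Jan 1 falls on the same weekday and both are leap or both are common. 2083: Jan 1 is Friday, common year.
2084: Jan 1 Saturday, leap
2085: Jan 1 Monday, common
2086: Jan 1 Tuesday, common
2087: Jan 1 Wednesday, common
2088: Jan 1 Thursday, leap
2089: Jan 1 Saturday, common
2090: Jan 1 Sunday, common
2091: Jan 1 Monday, common
2092: Jan 1 Tuesday, leap
2093: Jan 1 Thursday, common
2094: Jan 1 Friday, common
2094 matches on both conditions.

2094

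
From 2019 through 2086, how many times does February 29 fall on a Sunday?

2

Leap years in 2019–2086: 17 of them.
Feb 29 weekday advances by 5 (mod 7) from one leap year to the next four years later (or differs when a century non-leap intervenes).
Leap-day weekdays: 2020:Sat 2024:Thu 2028:Tue 2032:Sun✓ 2036:Fri 2040:Wed 2044:Mon 2048:Sat 2052:Thu 2056:Tue 2060:Sun✓ 2064:Fri 2068:Wed 2072:Mon 2076:Sat 2080:Thu 2084:Tue
Sunday: 2032, 2060 → 2.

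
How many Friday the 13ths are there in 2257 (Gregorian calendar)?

Check the 13th of each month of 2257: Jan 13: Tue, Feb 13: Fri, Mar 13: Fri, Apr 13: Mon, May 13: Wed, Jun 13: Sat, Jul 13: Mon, Aug 13: Thu, Sep 13: Sun, Oct 13: Tue, Nov 13: Fri, Dec 13: Sun.
Friday occurs in February, March, November — 3 months.

3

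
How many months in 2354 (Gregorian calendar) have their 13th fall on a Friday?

1

Check the 13th of each month of 2354: Jan 13: Wed, Feb 13: Sat, Mar 13: Sat, Apr 13: Tue, May 13: Thu, Jun 13: Sun, Jul 13: Tue, Aug 13: Fri, Sep 13: Mon, Oct 13: Wed, Nov 13: Sat, Dec 13: Mon.
Friday occurs in August — 1 month.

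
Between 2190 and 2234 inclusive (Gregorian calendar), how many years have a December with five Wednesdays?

December has 31 days; it has five Wednesdays when Wednesday falls among the first (month-length − 28) days — i.e. when December 1 is one of Wednesday/Tuesday/Monday.
December 1 by year: 2190:Wed✓ 2191:Thu 2192:Sat 2193:Sun 2194:Mon✓ 2195:Tue✓ 2196:Thu 2197:Fri 2198:Sat 2199:Sun 2200:Mon✓ 2201:Tue✓ 2202:Wed✓ 2203:Thu 2204:Sat …(15 more)… 2220:Fri 2221:Sat 2222:Sun 2223:Mon✓ 2224:Wed✓ 2225:Thu 2226:Fri 2227:Sat 2228:Mon✓ 2229:Tue✓ 2230:Wed✓ 2231:Thu 2232:Sat 2233:Sun 2234:Mon✓
Years with five Wednesdays: 2190, 2194, 2195, 2200, 2201, 2202, 2206, 2207, 2212, 2213, 2217, 2218, 2219, 2223, 2224, 2228, 2229, 2230, 2234 → 19.

19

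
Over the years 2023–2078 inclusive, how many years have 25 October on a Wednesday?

Track 25 October's weekday year by year (advancing +1, or +2 across a Feb 29):
  2023: Wed ✓  2024: Fri (+2)  2025: Sat (+1)  2026: Sun (+1)  2027: Mon (+1)
  2028: Wed (+2) ✓  2029: Thu (+1)  2030: Fri (+1)  2031: Sat (+1)  2032: Mon (+2)
  2033: Tue (+1)  2034: Wed (+1) ✓  2035: Thu (+1)  2036: Sat (+2)  … (28 more years) …
  2065: Sun (+1)  2066: Mon (+1)  2067: Tue (+1)  2068: Thu (+2)  2069: Fri (+1)
  2070: Sat (+1)  2071: Sun (+1)  2072: Tue (+2)  2073: Wed (+1) ✓  2074: Thu (+1)
  2075: Fri (+1)  2076: Sun (+2)  2077: Mon (+1)  2078: Tue (+1)
Wednesday years: 2023, 2028, 2034, 2045, 2051, 2056, 2062, 2073 — 8 in total.

8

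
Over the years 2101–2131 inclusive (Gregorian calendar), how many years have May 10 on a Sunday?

Track May 10's weekday year by year (advancing +1, or +2 across a Feb 29):
  2101: Tue  2102: Wed (+1)  2103: Thu (+1)  2104: Sat (+2)  2105: Sun (+1) ✓
  2106: Mon (+1)  2107: Tue (+1)  2108: Thu (+2)  2109: Fri (+1)  2110: Sat (+1)
  2111: Sun (+1) ✓  2112: Tue (+2)  2113: Wed (+1)  2114: Thu (+1)  … (3 more years) …
  2118: Tue (+1)  2119: Wed (+1)  2120: Fri (+2)  2121: Sat (+1)  2122: Sun (+1) ✓
  2123: Mon (+1)  2124: Wed (+2)  2125: Thu (+1)  2126: Fri (+1)  2127: Sat (+1)
  2128: Mon (+2)  2129: Tue (+1)  2130: Wed (+1)  2131: Thu (+1)
Sunday years: 2105, 2111, 2116, 2122 — 4 in total.

4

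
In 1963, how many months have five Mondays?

4

A month of length L has five Mondays iff its first Monday is on day ≤ L−28 (so day 1–3 in a 31-day month, 1–2 in a 30-day month, day 1 in a leap February).
Checking each month of 1963: Jan starts Tue (31d); Feb starts Fri (28d); Mar starts Fri (31d); Apr starts Mon (30d) ✓; May starts Wed (31d); Jun starts Sat (30d); Jul starts Mon (31d) ✓; Aug starts Thu (31d); Sep starts Sun (30d) ✓; Oct starts Tue (31d); Nov starts Fri (30d); Dec starts Sun (31d) ✓.
Five-Monday months: April, July, September, December → 4.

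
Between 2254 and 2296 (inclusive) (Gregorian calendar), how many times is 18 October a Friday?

6

Track 18 October's weekday year by year (advancing +1, or +2 across a Feb 29):
  2254: Wed  2255: Thu (+1)  2256: Sat (+2)  2257: Sun (+1)  2258: Mon (+1)
  2259: Tue (+1)  2260: Thu (+2)  2261: Fri (+1) ✓  2262: Sat (+1)  2263: Sun (+1)
  2264: Tue (+2)  2265: Wed (+1)  2266: Thu (+1)  2267: Fri (+1) ✓  … (15 more years) …
  2283: Thu (+1)  2284: Sat (+2)  2285: Sun (+1)  2286: Mon (+1)  2287: Tue (+1)
  2288: Thu (+2)  2289: Fri (+1) ✓  2290: Sat (+1)  2291: Sun (+1)  2292: Tue (+2)
  2293: Wed (+1)  2294: Thu (+1)  2295: Fri (+1) ✓  2296: Sun (+2)
Friday years: 2261, 2267, 2272, 2278, 2289, 2295 — 6 in total.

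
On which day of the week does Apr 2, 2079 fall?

January 1, 2079 is a Sunday.
April 2 is day 92 of the year, i.e. 91 days after Jan 1.
91 mod 7 = 0, so advance 0 weekdays from Sunday: Sunday.

Sunday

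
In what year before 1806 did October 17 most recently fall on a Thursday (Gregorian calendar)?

1805

From one year to the next, a fixed date's weekday advances by 1, or by 2 when a Feb 29 lies between the two dates.
1806: October 17 is Friday.
1805: Thursday (−1)
October 17 falls on a Thursday in 1805.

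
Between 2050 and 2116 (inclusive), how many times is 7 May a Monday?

10

Track 7 May's weekday year by year (advancing +1, or +2 across a Feb 29):
  2050: Sat  2051: Sun (+1)  2052: Tue (+2)  2053: Wed (+1)  2054: Thu (+1)
  2055: Fri (+1)  2056: Sun (+2)  2057: Mon (+1) ✓  2058: Tue (+1)  2059: Wed (+1)
  2060: Fri (+2)  2061: Sat (+1)  2062: Sun (+1)  2063: Mon (+1) ✓  … (39 more years) …
  2103: Mon (+1) ✓  2104: Wed (+2)  2105: Thu (+1)  2106: Fri (+1)  2107: Sat (+1)
  2108: Mon (+2) ✓  2109: Tue (+1)  2110: Wed (+1)  2111: Thu (+1)  2112: Sat (+2)
  2113: Sun (+1)  2114: Mon (+1) ✓  2115: Tue (+1)  2116: Thu (+2)
Monday years: 2057, 2063, 2068, 2074, 2085, 2091, 2096, 2103, 2108, 2114 — 10 in total.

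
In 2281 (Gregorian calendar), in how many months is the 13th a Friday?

1

Check the 13th of each month of 2281: Jan 13: Thu, Feb 13: Sun, Mar 13: Sun, Apr 13: Wed, May 13: Fri, Jun 13: Mon, Jul 13: Wed, Aug 13: Sat, Sep 13: Tue, Oct 13: Thu, Nov 13: Sun, Dec 13: Tue.
Friday occurs in May — 1 month.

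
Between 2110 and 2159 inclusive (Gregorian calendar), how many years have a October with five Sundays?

22

October has 31 days; it has five Sundays when Sunday falls among the first (month-length − 28) days — i.e. when October 1 is one of Sunday/Saturday/Friday.
October 1 by year: 2110:Wed 2111:Thu 2112:Sat✓ 2113:Sun✓ 2114:Mon 2115:Tue 2116:Thu 2117:Fri✓ 2118:Sat✓ 2119:Sun✓ 2120:Tue 2121:Wed 2122:Thu 2123:Fri✓ 2124:Sun✓ …(20 more)… 2145:Fri✓ 2146:Sat✓ 2147:Sun✓ 2148:Tue 2149:Wed 2150:Thu 2151:Fri✓ 2152:Sun✓ 2153:Mon 2154:Tue 2155:Wed 2156:Fri✓ 2157:Sat✓ 2158:Sun✓ 2159:Mon
Years with five Sundays: 2112, 2113, 2117, 2118, 2119, 2123, 2124, 2128, 2129, 2130, 2134, 2135, 2140, 2141, 2145, 2146, 2147, 2151, 2152, 2156, 2157, 2158 → 22.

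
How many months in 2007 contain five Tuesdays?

4

A month of length L has five Tuesdays iff its first Tuesday is on day ≤ L−28 (so day 1–3 in a 31-day month, 1–2 in a 30-day month, day 1 in a leap February).
Checking each month of 2007: Jan starts Mon (31d) ✓; Feb starts Thu (28d); Mar starts Thu (31d); Apr starts Sun (30d); May starts Tue (31d) ✓; Jun starts Fri (30d); Jul starts Sun (31d) ✓; Aug starts Wed (31d); Sep starts Sat (30d); Oct starts Mon (31d) ✓; Nov starts Thu (30d); Dec starts Sat (31d).
Five-Tuesday months: January, May, July, October → 4.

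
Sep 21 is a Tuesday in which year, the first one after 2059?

2060

From one year to the next, a fixed date's weekday advances by 1, or by 2 when a Feb 29 lies between the two dates.
2059: September 21 is Sunday.
2060: Tuesday (+2)
Sep 21 falls on a Tuesday in 2060.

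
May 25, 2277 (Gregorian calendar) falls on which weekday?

Friday

January 1, 2277 is a Monday.
May 25 is day 145 of the year, i.e. 144 days after Jan 1.
144 mod 7 = 4, so advance 4 weekdays from Monday: Friday.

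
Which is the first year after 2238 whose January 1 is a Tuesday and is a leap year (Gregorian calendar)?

2256

Jan 1 advances by 2 weekdays after a leap year and by 1 after a common year.
2238: Jan 1 is Monday.
2239: Tuesday
2240: Wednesday (leap)
2241: Friday
2242: Saturday
2243: Sunday
2244: Monday (leap)
2245: Wednesday
2246: Thursday
2247: Friday
2248: Saturday (leap)
2249: Monday
2250: Tuesday
2251: Wednesday
2252: Thursday (leap)
2253: Saturday
2254: Sunday
2255: Monday
2256: Tuesday (leap)
2256 begins on a Tuesday and is a leap year.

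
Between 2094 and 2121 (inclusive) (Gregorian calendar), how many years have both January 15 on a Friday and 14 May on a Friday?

Check each year's weekday for January 15 and 14 May:
  2094: Fri/Fri ✓  2095: Sat/Sat  2096: Sun/Mon  2097: Tue/Tue  2098: Wed/Wed  2099: Thu/Thu  2100: Fri/Fri ✓  2101: Sat/Sat  2102: Sun/Sun  2103: Mon/Mon  2104: Tue/Wed  2105: Thu/Thu  2106: Fri/Fri ✓  2107: Sat/Sat  2108: Sun/Mon  2109: Tue/Tue  2110: Wed/Wed  2111: Thu/Thu  2112: Fri/Sat  2113: Sun/Sun  2114: Mon/Mon  2115: Tue/Tue  2116: Wed/Thu  2117: Fri/Fri ✓  2118: Sat/Sat  2119: Sun/Sun  2120: Mon/Tue  2121: Wed/Wed
Both conditions hold in: 2094, 2100, 2106, 2117 — 4.

4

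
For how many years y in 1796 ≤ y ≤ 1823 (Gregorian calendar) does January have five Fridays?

January has 31 days; it has five Fridays when Friday falls among the first (month-length − 28) days — i.e. when January 1 is one of Friday/Thursday/Wednesday.
January 1 by year: 1796:Fri✓ 1797:Sun 1798:Mon 1799:Tue 1800:Wed✓ 1801:Thu✓ 1802:Fri✓ 1803:Sat 1804:Sun 1805:Tue 1806:Wed✓ 1807:Thu✓ 1808:Fri✓ 1809:Sun 1810:Mon 1811:Tue 1812:Wed✓ 1813:Fri✓ 1814:Sat 1815:Sun 1816:Mon 1817:Wed✓ 1818:Thu✓ 1819:Fri✓ 1820:Sat 1821:Mon 1822:Tue 1823:Wed✓
Years with five Fridays: 1796, 1800, 1801, 1802, 1806, 1807, 1808, 1812, 1813, 1817, 1818, 1819, 1823 → 13.

13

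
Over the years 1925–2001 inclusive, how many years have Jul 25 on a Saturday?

12

Track Jul 25's weekday year by year (advancing +1, or +2 across a Feb 29):
  1925: Sat ✓  1926: Sun (+1)  1927: Mon (+1)  1928: Wed (+2)  1929: Thu (+1)
  1930: Fri (+1)  1931: Sat (+1) ✓  1932: Mon (+2)  1933: Tue (+1)  1934: Wed (+1)
  1935: Thu (+1)  1936: Sat (+2) ✓  1937: Sun (+1)  1938: Mon (+1)  … (49 more years) …
  1988: Mon (+2)  1989: Tue (+1)  1990: Wed (+1)  1991: Thu (+1)  1992: Sat (+2) ✓
  1993: Sun (+1)  1994: Mon (+1)  1995: Tue (+1)  1996: Thu (+2)  1997: Fri (+1)
  1998: Sat (+1) ✓  1999: Sun (+1)  2000: Tue (+2)  2001: Wed (+1)
Saturday years: 1925, 1931, 1936, 1942, 1953, 1959, 1964, 1970, 1981, 1987, 1992, 1998 — 12 in total.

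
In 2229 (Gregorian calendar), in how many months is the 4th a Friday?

Check the 4th of each month of 2229: Jan 4: Sun, Feb 4: Wed, Mar 4: Wed, Apr 4: Sat, May 4: Mon, Jun 4: Thu, Jul 4: Sat, Aug 4: Tue, Sep 4: Fri, Oct 4: Sun, Nov 4: Wed, Dec 4: Fri.
Friday occurs in September, December — 2 months.

2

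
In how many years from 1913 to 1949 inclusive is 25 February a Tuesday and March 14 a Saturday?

Check each year's weekday for 25 February and March 14:
  1913: Tue/Fri  1914: Wed/Sat  1915: Thu/Sun  1916: Fri/Tue  1917: Sun/Wed  1918: Mon/Thu  1919: Tue/Fri  1920: Wed/Sun  1921: Fri/Mon  1922: Sat/Tue  1923: Sun/Wed  1924: Mon/Fri  1925: Wed/Sat  1926: Thu/Sun  …(9 more)…  1936: Tue/Sat ✓  1937: Thu/Sun  1938: Fri/Mon  1939: Sat/Tue  1940: Sun/Thu  1941: Tue/Fri  1942: Wed/Sat  1943: Thu/Sun  1944: Fri/Tue  1945: Sun/Wed  1946: Mon/Thu  1947: Tue/Fri  1948: Wed/Sun  1949: Fri/Mon
Both conditions hold in: 1936 — 1.

1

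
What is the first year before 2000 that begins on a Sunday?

1995

Jan 1 advances by 2 weekdays after a leap year and by 1 after a common year.
2000: Jan 1 is Saturday (leap).
1999: Friday
1998: Thursday
1997: Wednesday
1996: Monday (leap)
1995: Sunday
1995 begins on a Sunday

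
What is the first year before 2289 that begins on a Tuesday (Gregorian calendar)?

2284

Jan 1 advances by 2 weekdays after a leap year and by 1 after a common year.
2289: Jan 1 is Tuesday.
2288: Sunday (leap)
2287: Saturday
2286: Friday
2285: Thursday
2284: Tuesday (leap)
2284 begins on a Tuesday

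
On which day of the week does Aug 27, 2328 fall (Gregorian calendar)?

January 1, 2328 is a Sunday.
August 27 is day 240 of the year, i.e. 239 days after Jan 1.
239 mod 7 = 1, so advance 1 weekday from Sunday: Monday.

Monday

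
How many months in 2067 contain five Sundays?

4

A month of length L has five Sundays iff its first Sunday is on day ≤ L−28 (so day 1–3 in a 31-day month, 1–2 in a 30-day month, day 1 in a leap February).
Checking each month of 2067: Jan starts Sat (31d) ✓; Feb starts Tue (28d); Mar starts Tue (31d); Apr starts Fri (30d); May starts Sun (31d) ✓; Jun starts Wed (30d); Jul starts Fri (31d) ✓; Aug starts Mon (31d); Sep starts Thu (30d); Oct starts Sat (31d) ✓; Nov starts Tue (30d); Dec starts Thu (31d).
Five-Sunday months: January, May, July, October → 4.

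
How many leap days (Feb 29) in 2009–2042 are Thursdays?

1

Leap years in 2009–2042: 8 of them.
Feb 29 weekday advances by 5 (mod 7) from one leap year to the next four years later (or differs when a century non-leap intervenes).
Leap-day weekdays: 2012:Wed 2016:Mon 2020:Sat 2024:Thu✓ 2028:Tue 2032:Sun 2036:Fri 2040:Wed
Thursday: 2024 → 1.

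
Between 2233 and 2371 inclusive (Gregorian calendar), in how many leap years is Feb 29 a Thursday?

Leap years in 2233–2371: 33 of them.
Feb 29 weekday advances by 5 (mod 7) from one leap year to the next four years later (or differs when a century non-leap intervenes).
Leap-day weekdays: 2236:Mon 2240:Sat 2244:Thu✓ 2248:Tue 2252:Sun 2256:Fri 2260:Wed 2264:Mon 2268:Sat 2272:Thu✓ 2276:Tue 2280:Sun 2284:Fri …(7 more)… 2320:Sun 2324:Fri 2328:Wed 2332:Mon 2336:Sat 2340:Thu✓ 2344:Tue 2348:Sun 2352:Fri 2356:Wed 2360:Mon 2364:Sat 2368:Thu✓
Thursday: 2244, 2272, 2312, 2340, 2368 → 5.

5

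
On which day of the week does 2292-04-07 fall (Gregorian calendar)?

Thursday

January 1, 2292 is a Friday.
April 7 is day 98 of the year, i.e. 97 days after Jan 1.
97 mod 7 = 6, so advance 6 weekdays from Friday: Thursday.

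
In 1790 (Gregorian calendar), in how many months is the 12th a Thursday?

Check the 12th of each month of 1790: Jan 12: Tue, Feb 12: Fri, Mar 12: Fri, Apr 12: Mon, May 12: Wed, Jun 12: Sat, Jul 12: Mon, Aug 12: Thu, Sep 12: Sun, Oct 12: Tue, Nov 12: Fri, Dec 12: Sun.
Thursday occurs in August — 1 month.

1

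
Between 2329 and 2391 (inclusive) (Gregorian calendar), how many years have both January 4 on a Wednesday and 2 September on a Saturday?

7

Check each year's weekday for January 4 and 2 September:
  2329: Fri/Mon  2330: Sat/Tue  2331: Sun/Wed  2332: Mon/Fri  2333: Wed/Sat ✓  2334: Thu/Sun  2335: Fri/Mon  2336: Sat/Wed  2337: Mon/Thu  2338: Tue/Fri  2339: Wed/Sat ✓  2340: Thu/Mon  2341: Sat/Tue  2342: Sun/Wed  …(35 more)…  2378: Wed/Sat ✓  2379: Thu/Sun  2380: Fri/Tue  2381: Sun/Wed  2382: Mon/Thu  2383: Tue/Fri  2384: Wed/Sun  2385: Fri/Mon  2386: Sat/Tue  2387: Sun/Wed  2388: Mon/Fri  2389: Wed/Sat ✓  2390: Thu/Sun  2391: Fri/Mon
Both conditions hold in: 2333, 2339, 2350, 2361, 2367, 2378, 2389 — 7.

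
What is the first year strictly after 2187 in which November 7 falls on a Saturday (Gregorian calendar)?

From one year to the next, a fixed date's weekday advances by 1, or by 2 when a Feb 29 lies between the two dates.
2187: November 7 is Wednesday.
2188: Friday (+2)
2189: Saturday (+1)
November 7 falls on a Saturday in 2189.

2189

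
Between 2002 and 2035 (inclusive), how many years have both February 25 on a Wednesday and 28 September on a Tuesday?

Check each year's weekday for February 25 and 28 September:
  2002: Mon/Sat  2003: Tue/Sun  2004: Wed/Tue ✓  2005: Fri/Wed  2006: Sat/Thu  2007: Sun/Fri  2008: Mon/Sun  2009: Wed/Mon  2010: Thu/Tue  2011: Fri/Wed  2012: Sat/Fri  2013: Mon/Sat  2014: Tue/Sun  2015: Wed/Mon  …(6 more)…  2022: Fri/Wed  2023: Sat/Thu  2024: Sun/Sat  2025: Tue/Sun  2026: Wed/Mon  2027: Thu/Tue  2028: Fri/Thu  2029: Sun/Fri  2030: Mon/Sat  2031: Tue/Sun  2032: Wed/Tue ✓  2033: Fri/Wed  2034: Sat/Thu  2035: Sun/Fri
Both conditions hold in: 2004, 2032 — 2.

2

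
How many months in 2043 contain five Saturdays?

A month of length L has five Saturdays iff its first Saturday is on day ≤ L−28 (so day 1–3 in a 31-day month, 1–2 in a 30-day month, day 1 in a leap February).
Checking each month of 2043: Jan starts Thu (31d) ✓; Feb starts Sun (28d); Mar starts Sun (31d); Apr starts Wed (30d); May starts Fri (31d) ✓; Jun starts Mon (30d); Jul starts Wed (31d); Aug starts Sat (31d) ✓; Sep starts Tue (30d); Oct starts Thu (31d) ✓; Nov starts Sun (30d); Dec starts Tue (31d).
Five-Saturday months: January, May, August, October → 4.

4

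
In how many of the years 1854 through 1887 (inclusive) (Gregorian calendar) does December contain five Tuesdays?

14

December has 31 days; it has five Tuesdays when Tuesday falls among the first (month-length − 28) days — i.e. when December 1 is one of Tuesday/Monday/Sunday.
December 1 by year: 1854:Fri 1855:Sat 1856:Mon✓ 1857:Tue✓ 1858:Wed 1859:Thu 1860:Sat 1861:Sun✓ 1862:Mon✓ 1863:Tue✓ 1864:Thu 1865:Fri 1866:Sat 1867:Sun✓ 1868:Tue✓ …(4 more)… 1873:Mon✓ 1874:Tue✓ 1875:Wed 1876:Fri 1877:Sat 1878:Sun✓ 1879:Mon✓ 1880:Wed 1881:Thu 1882:Fri 1883:Sat 1884:Mon✓ 1885:Tue✓ 1886:Wed 1887:Thu
Years with five Tuesdays: 1856, 1857, 1861, 1862, 1863, 1867, 1868, 1872, 1873, 1874, 1878, 1879, 1884, 1885 → 14.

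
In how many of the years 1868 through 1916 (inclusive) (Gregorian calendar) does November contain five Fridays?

November has 30 days; it has five Fridays when Friday falls among the first (month-length − 28) days — i.e. when November 1 is one of Friday/Thursday.
November 1 by year: 1868:Sun 1869:Mon 1870:Tue 1871:Wed 1872:Fri✓ 1873:Sat 1874:Sun 1875:Mon 1876:Wed 1877:Thu✓ 1878:Fri✓ 1879:Sat 1880:Mon 1881:Tue 1882:Wed …(19 more)… 1902:Sat 1903:Sun 1904:Tue 1905:Wed 1906:Thu✓ 1907:Fri✓ 1908:Sun 1909:Mon 1910:Tue 1911:Wed 1912:Fri✓ 1913:Sat 1914:Sun 1915:Mon 1916:Wed
Years with five Fridays: 1872, 1877, 1878, 1883, 1888, 1889, 1894, 1895, 1900, 1901, 1906, 1907, 1912 → 13.

13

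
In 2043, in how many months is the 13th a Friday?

3

Check the 13th of each month of 2043: Jan 13: Tue, Feb 13: Fri, Mar 13: Fri, Apr 13: Mon, May 13: Wed, Jun 13: Sat, Jul 13: Mon, Aug 13: Thu, Sep 13: Sun, Oct 13: Tue, Nov 13: Fri, Dec 13: Sun.
Friday occurs in February, March, November — 3 months.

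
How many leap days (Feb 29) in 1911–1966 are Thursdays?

2

Leap years in 1911–1966: 14 of them.
Feb 29 weekday advances by 5 (mod 7) from one leap year to the next four years later (or differs when a century non-leap intervenes).
Leap-day weekdays: 1912:Thu✓ 1916:Tue 1920:Sun 1924:Fri 1928:Wed 1932:Mon 1936:Sat 1940:Thu✓ 1944:Tue 1948:Sun 1952:Fri 1956:Wed 1960:Mon 1964:Sat
Thursday: 1912, 1940 → 2.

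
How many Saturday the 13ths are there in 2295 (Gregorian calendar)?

2

Check the 13th of each month of 2295: Jan 13: Sun, Feb 13: Wed, Mar 13: Wed, Apr 13: Sat, May 13: Mon, Jun 13: Thu, Jul 13: Sat, Aug 13: Tue, Sep 13: Fri, Oct 13: Sun, Nov 13: Wed, Dec 13: Fri.
Saturday occurs in April, July — 2 months.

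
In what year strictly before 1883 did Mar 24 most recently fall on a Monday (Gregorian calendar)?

1879

From one year to the next, a fixed date's weekday advances by 1, or by 2 when a Feb 29 lies between the two dates.
1883: March 24 is Saturday.
1882: Friday (−1)
1881: Thursday (−1)
1880: Wednesday (−1)
1879: Monday (−2)
Mar 24 falls on a Monday in 1879.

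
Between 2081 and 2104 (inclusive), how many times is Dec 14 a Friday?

4

Track Dec 14's weekday year by year (advancing +1, or +2 across a Feb 29):
  2081: Sun  2082: Mon (+1)  2083: Tue (+1)  2084: Thu (+2)  2085: Fri (+1) ✓
  2086: Sat (+1)  2087: Sun (+1)  2088: Tue (+2)  2089: Wed (+1)  2090: Thu (+1)
  2091: Fri (+1) ✓  2092: Sun (+2)  2093: Mon (+1)  2094: Tue (+1)  2095: Wed (+1)
  2096: Fri (+2) ✓  2097: Sat (+1)  2098: Sun (+1)  2099: Mon (+1)  2100: Tue (+1)
  2101: Wed (+1)  2102: Thu (+1)  2103: Fri (+1) ✓  2104: Sun (+2)
Friday years: 2085, 2091, 2096, 2103 — 4 in total.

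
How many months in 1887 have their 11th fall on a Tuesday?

2

Check the 11th of each month of 1887: Jan 11: Tue, Feb 11: Fri, Mar 11: Fri, Apr 11: Mon, May 11: Wed, Jun 11: Sat, Jul 11: Mon, Aug 11: Thu, Sep 11: Sun, Oct 11: Tue, Nov 11: Fri, Dec 11: Sun.
Tuesday occurs in January, October — 2 months.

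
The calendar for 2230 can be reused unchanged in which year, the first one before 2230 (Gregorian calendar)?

Two years share a calendar iff Jan 1 falls on the same weekday and both are leap or both are common. 2230: Jan 1 is Friday, common year.
2229: Jan 1 Thursday, common
2228: Jan 1 Tuesday, leap
2227: Jan 1 Monday, common
2226: Jan 1 Sunday, common
2225: Jan 1 Saturday, common
2224: Jan 1 Thursday, leap
2223: Jan 1 Wednesday, common
2222: Jan 1 Tuesday, common
2221: Jan 1 Monday, common
2220: Jan 1 Saturday, leap
2219: Jan 1 Friday, common
2219 matches on both conditions.

2219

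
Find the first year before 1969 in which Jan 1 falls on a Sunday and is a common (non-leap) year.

Jan 1 advances by 2 weekdays after a leap year and by 1 after a common year.
1969: Jan 1 is Wednesday.
1968: Monday (leap)
1967: Sunday
1967 begins on a Sunday and is a common year.

1967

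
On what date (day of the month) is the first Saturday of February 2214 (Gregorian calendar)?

5

February 1, 2214 is a Tuesday, so the first Saturday is the 5th.
The first Saturday is 5 + 0 = 5.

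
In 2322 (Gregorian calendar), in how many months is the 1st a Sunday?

2

Check the 1st of each month of 2322: Jan 1: Sun, Feb 1: Wed, Mar 1: Wed, Apr 1: Sat, May 1: Mon, Jun 1: Thu, Jul 1: Sat, Aug 1: Tue, Sep 1: Fri, Oct 1: Sun, Nov 1: Wed, Dec 1: Fri.
Sunday occurs in January, October — 2 months.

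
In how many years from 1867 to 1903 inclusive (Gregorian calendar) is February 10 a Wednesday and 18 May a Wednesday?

Check each year's weekday for February 10 and 18 May:
  1867: Sun/Sat  1868: Mon/Mon  1869: Wed/Tue  1870: Thu/Wed  1871: Fri/Thu  1872: Sat/Sat  1873: Mon/Sun  1874: Tue/Mon  1875: Wed/Tue  1876: Thu/Thu  1877: Sat/Fri  1878: Sun/Sat  1879: Mon/Sun  1880: Tue/Tue  …(9 more)…  1890: Mon/Sun  1891: Tue/Mon  1892: Wed/Wed ✓  1893: Fri/Thu  1894: Sat/Fri  1895: Sun/Sat  1896: Mon/Mon  1897: Wed/Tue  1898: Thu/Wed  1899: Fri/Thu  1900: Sat/Fri  1901: Sun/Sat  1902: Mon/Sun  1903: Tue/Mon
Both conditions hold in: 1892 — 1.

1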